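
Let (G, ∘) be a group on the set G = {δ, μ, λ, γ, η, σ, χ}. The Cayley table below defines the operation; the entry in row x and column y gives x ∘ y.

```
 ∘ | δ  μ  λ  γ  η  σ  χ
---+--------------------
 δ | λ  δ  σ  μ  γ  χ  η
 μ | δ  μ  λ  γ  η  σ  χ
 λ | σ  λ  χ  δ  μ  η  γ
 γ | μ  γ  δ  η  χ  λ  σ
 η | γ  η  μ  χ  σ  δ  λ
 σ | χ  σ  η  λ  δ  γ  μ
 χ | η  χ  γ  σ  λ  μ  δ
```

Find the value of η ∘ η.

σ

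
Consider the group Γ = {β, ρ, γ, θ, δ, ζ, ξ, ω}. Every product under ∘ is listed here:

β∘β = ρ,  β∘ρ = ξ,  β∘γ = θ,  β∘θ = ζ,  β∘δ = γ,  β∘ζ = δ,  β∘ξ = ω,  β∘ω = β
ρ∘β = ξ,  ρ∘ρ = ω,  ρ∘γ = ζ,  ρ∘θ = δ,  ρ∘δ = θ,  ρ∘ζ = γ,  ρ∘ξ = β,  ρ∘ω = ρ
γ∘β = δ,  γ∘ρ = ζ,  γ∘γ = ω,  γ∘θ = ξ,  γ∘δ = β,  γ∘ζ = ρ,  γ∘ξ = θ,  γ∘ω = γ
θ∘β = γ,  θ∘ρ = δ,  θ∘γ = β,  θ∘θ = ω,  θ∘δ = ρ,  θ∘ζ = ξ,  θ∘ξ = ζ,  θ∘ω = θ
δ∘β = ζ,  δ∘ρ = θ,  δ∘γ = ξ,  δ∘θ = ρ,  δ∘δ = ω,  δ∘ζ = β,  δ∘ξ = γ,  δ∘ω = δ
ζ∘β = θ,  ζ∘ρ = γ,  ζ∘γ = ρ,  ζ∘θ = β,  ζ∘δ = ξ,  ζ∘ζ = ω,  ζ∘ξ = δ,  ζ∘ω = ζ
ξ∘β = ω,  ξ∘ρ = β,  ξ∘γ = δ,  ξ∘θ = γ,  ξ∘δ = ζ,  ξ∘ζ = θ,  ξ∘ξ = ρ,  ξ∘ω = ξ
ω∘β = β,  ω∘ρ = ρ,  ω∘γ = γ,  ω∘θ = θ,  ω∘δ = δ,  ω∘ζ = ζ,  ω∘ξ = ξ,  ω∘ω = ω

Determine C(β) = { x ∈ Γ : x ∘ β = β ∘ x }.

Compare row β with column β entry by entry.
ξ ∘ β = ω = β ∘ ξ, so ξ commutes with β.
δ ∘ β = ζ but β ∘ δ = γ, so δ does not.
Collecting the elements that commute with β: C(β) = {β, ξ, ρ, ω}.

{β, ξ, ρ, ω}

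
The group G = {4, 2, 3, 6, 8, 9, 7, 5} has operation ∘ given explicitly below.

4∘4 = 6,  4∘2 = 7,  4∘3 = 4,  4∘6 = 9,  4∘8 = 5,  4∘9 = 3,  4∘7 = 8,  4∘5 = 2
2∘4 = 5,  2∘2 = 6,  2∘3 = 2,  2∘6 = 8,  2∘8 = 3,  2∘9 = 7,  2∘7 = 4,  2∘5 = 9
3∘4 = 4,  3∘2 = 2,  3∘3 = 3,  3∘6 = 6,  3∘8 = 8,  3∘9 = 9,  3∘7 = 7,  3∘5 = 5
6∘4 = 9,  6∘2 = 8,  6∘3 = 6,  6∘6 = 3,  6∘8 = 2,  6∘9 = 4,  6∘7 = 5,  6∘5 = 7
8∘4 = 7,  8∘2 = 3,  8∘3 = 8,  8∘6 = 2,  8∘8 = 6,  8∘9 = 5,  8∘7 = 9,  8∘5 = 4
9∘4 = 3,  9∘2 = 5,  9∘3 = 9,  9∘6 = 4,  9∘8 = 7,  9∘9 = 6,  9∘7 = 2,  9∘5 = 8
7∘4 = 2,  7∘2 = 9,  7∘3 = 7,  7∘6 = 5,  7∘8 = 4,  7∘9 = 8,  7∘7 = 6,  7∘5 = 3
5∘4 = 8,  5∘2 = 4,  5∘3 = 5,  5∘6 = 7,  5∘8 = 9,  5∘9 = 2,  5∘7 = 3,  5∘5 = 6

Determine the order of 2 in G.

The identity element is 3 (its row matches the header).
2^1 = 2
2^2 = 2 ∘ 2 = 6
2^3 = 6 ∘ 2 = 8
2^4 = 8 ∘ 2 = 3
The first power of 2 equal to the identity is 2^4, so ord(2) = 4.

4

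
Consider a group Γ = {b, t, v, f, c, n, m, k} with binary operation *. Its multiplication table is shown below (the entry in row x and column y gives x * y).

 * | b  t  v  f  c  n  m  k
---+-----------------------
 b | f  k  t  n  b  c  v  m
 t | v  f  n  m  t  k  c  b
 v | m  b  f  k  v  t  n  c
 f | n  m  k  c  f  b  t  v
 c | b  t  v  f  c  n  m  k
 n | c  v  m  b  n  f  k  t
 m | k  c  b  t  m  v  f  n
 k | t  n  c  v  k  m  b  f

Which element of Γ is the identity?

The identity e satisfies e * x = x for all x, so its row in the table reproduces the column headers.
Row c reads: b, t, v, f, c, n, m, k — exactly the header order. So c is the identity.

c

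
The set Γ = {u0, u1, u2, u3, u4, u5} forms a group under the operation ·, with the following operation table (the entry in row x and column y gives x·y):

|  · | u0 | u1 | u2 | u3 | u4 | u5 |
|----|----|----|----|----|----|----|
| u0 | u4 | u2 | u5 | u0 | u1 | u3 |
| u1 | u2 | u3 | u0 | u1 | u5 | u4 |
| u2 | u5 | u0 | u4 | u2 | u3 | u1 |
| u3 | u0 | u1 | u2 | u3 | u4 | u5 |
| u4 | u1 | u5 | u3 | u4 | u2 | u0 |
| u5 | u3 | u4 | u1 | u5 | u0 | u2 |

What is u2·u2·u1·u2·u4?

u5

u2·u2 = u4
u4·u1 = u5
u5·u2 = u1
u1·u4 = u5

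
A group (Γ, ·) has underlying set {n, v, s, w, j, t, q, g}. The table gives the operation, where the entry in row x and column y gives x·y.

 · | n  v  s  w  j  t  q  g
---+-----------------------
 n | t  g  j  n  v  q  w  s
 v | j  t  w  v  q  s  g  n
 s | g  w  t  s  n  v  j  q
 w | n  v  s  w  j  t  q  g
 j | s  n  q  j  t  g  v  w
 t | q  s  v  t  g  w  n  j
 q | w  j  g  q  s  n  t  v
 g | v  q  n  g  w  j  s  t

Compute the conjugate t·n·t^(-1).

The identity is w. In row t, the entry w sits in column t, so t^(-1) = t.
t·n = q
q·t = n

n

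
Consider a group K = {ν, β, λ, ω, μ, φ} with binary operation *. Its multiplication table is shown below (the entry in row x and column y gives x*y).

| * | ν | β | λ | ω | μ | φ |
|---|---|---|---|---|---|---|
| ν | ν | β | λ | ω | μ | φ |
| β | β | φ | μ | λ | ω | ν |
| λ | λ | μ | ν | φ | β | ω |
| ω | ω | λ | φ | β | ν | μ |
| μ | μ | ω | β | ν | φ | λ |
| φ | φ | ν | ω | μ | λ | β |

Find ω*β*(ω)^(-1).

β

The identity is ν. In row ω, the entry ν sits in column μ, so ω^(-1) = μ.
ω*β = λ
λ*μ = β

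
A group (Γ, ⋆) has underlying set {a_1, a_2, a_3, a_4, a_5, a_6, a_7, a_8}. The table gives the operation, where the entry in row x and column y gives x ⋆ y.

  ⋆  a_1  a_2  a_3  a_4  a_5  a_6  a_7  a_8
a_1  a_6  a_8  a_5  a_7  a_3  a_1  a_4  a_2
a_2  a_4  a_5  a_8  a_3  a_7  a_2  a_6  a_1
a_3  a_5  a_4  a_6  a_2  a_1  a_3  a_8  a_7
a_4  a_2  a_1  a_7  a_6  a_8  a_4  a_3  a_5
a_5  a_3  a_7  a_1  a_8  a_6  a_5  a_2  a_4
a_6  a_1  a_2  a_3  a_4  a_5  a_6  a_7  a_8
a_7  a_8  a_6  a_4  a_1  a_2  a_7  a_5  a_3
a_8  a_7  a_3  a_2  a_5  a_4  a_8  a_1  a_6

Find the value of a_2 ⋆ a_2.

Read row a_2, column a_2: a_2 ⋆ a_2 = a_5.

a_5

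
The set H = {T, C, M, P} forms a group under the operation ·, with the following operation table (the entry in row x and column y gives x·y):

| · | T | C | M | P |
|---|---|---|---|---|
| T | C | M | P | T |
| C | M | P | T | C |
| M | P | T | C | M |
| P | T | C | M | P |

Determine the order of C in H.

The identity element is P (its row matches the header).
C^1 = C
C^2 = C·C = P
The first power of C equal to the identity is C^2, so ord(C) = 2.

2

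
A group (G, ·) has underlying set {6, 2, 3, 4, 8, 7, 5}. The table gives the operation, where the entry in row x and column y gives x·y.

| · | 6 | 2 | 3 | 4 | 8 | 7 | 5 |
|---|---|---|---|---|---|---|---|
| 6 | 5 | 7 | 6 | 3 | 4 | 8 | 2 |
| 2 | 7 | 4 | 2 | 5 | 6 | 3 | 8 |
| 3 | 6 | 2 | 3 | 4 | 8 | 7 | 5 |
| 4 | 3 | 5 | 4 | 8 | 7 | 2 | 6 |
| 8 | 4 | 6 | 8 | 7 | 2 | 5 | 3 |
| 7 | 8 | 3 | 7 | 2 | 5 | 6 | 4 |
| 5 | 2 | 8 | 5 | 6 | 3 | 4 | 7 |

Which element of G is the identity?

The identity e satisfies e·x = x for all x, so its row in the table reproduces the column headers.
Row 3 reads: 6, 2, 3, 4, 8, 7, 5 — exactly the header order. So 3 is the identity.

3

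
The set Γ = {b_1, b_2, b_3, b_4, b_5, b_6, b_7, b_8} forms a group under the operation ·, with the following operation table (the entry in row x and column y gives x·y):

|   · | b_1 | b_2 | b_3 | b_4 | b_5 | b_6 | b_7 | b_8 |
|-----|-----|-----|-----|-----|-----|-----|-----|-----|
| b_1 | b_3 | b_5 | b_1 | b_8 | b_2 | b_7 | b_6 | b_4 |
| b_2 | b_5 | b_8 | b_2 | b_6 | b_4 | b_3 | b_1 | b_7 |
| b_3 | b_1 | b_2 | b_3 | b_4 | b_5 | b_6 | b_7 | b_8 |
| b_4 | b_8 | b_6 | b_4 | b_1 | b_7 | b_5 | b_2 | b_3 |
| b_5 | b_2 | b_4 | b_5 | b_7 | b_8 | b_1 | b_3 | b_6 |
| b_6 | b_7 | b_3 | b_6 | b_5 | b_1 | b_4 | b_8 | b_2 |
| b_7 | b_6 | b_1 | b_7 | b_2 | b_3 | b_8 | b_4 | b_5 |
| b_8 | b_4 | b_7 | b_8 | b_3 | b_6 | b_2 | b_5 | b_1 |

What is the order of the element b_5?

The identity element is b_3 (its row matches the header).
b_5^1 = b_5
b_5^2 = b_5·b_5 = b_8
b_5^3 = b_8·b_5 = b_6
b_5^4 = b_6·b_5 = b_1
b_5^5 = b_1·b_5 = b_2
b_5^6 = b_2·b_5 = b_4
b_5^7 = b_4·b_5 = b_7
b_5^8 = b_7·b_5 = b_3
The first power of b_5 equal to the identity is b_5^8, so ord(b_5) = 8.

8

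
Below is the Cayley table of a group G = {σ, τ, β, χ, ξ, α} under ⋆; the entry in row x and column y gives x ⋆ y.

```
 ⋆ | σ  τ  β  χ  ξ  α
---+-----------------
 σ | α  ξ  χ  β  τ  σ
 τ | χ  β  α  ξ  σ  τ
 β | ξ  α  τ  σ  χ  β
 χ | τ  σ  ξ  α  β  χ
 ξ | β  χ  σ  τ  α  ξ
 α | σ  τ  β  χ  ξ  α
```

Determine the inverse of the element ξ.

First locate the identity: row α matches the header, so α is the identity.
Scan row ξ for α: ξ ⋆ ξ = α. Hence ξ^(-1) = ξ.

ξ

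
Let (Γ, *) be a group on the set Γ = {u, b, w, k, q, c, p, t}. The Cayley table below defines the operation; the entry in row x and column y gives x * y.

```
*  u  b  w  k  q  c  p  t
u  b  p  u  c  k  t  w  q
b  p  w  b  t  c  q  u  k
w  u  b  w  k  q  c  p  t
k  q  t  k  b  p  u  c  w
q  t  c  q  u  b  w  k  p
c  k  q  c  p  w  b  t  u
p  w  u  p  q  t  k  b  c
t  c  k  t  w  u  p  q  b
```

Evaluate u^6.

u^1 = u
u^2 = u * u = b
u^3 = b * u = p
u^4 = p * u = w
u^5 = w * u = u
u^6 = u * u = b

b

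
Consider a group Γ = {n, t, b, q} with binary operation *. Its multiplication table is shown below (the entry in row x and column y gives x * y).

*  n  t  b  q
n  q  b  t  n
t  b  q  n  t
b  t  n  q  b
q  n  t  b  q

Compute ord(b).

2

The identity element is q (its row matches the header).
b^1 = b
b^2 = b * b = q
The first power of b equal to the identity is b^2, so ord(b) = 2.
(Structurally, Γ here is isomorphic to the Klein four-group V_4.)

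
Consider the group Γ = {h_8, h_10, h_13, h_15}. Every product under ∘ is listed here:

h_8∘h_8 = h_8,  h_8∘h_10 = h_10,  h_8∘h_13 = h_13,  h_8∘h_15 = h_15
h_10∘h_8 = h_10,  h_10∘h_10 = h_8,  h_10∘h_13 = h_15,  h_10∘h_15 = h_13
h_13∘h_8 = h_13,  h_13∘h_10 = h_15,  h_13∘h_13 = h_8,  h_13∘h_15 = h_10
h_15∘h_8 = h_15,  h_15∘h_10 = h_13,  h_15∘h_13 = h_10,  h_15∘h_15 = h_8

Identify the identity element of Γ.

The identity e satisfies e ∘ x = x for all x, so its row in the table reproduces the column headers.
Row h_8 reads: h_8, h_10, h_13, h_15 — exactly the header order. So h_8 is the identity.

h_8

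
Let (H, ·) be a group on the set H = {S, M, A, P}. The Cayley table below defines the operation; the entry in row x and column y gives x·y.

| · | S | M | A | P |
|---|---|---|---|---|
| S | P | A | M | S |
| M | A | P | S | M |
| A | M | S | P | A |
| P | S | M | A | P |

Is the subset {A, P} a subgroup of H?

Yes

{A, P} contains the identity P.
Checking products: every product of two elements of {A, P} (read from the table) lies in {A, P}, so the set is closed.
In a finite group, a nonempty closed subset is a subgroup. So {A, P} ≤ H.
(Structurally, H here is isomorphic to the Klein four-group V_4.)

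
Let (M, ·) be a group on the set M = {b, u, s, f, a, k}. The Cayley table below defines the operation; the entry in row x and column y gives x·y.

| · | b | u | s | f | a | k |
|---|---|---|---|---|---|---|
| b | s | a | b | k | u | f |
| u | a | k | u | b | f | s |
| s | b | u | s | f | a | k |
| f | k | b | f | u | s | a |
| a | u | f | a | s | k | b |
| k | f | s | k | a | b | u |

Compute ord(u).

The identity element is s (its row matches the header).
u^1 = u
u^2 = u·u = k
u^3 = k·u = s
The first power of u equal to the identity is u^3, so ord(u) = 3.

3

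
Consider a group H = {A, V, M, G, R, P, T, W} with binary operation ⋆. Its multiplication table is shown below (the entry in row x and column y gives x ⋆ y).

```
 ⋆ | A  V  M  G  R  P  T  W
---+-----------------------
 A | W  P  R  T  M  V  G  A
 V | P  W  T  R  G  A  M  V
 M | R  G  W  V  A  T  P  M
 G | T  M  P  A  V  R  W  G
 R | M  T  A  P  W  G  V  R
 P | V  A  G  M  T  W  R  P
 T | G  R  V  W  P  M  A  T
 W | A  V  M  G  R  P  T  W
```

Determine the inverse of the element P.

First locate the identity: row W matches the header, so W is the identity.
Scan row P for W: P ⋆ P = W. Hence P^(-1) = P.
(Structurally, H here is isomorphic to the dihedral group D_4.)

P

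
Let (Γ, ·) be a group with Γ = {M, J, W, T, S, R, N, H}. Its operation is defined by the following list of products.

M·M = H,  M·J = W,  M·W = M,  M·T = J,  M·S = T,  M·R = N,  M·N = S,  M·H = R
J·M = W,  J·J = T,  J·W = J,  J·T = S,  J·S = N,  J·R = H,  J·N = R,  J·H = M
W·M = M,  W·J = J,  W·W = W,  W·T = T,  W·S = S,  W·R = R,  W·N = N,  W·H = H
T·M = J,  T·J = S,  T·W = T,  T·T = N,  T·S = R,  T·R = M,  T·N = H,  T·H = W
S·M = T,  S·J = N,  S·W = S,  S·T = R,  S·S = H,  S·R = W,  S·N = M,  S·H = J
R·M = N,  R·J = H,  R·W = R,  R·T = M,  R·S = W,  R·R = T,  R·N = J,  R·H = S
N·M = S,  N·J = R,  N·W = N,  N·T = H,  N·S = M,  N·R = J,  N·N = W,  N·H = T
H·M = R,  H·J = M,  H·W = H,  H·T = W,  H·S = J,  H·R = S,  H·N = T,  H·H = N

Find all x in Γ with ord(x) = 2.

Identity is W. Compute the order of each non-identity element by repeated multiplication:
  M: M → H → R → N → S → T → J → W  (order 8)
  J: J → T → S → N → R → H → M → W  (order 8)
  T: T → N → H → W  (order 4)
  S: S → H → J → N → M → T → R → W  (order 8)
  R: R → T → M → N → J → H → S → W  (order 8)
  N: N → W  (order 2)
  H: H → N → T → W  (order 4)
Elements of order 2: {N}.

{N}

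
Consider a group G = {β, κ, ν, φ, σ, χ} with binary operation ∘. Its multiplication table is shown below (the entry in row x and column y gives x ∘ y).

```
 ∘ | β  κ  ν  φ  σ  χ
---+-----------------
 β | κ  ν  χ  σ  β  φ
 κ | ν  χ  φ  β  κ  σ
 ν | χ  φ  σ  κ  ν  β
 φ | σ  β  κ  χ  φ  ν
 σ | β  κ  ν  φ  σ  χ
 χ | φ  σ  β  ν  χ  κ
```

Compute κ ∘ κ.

χ

Read row κ, column κ: κ ∘ κ = χ.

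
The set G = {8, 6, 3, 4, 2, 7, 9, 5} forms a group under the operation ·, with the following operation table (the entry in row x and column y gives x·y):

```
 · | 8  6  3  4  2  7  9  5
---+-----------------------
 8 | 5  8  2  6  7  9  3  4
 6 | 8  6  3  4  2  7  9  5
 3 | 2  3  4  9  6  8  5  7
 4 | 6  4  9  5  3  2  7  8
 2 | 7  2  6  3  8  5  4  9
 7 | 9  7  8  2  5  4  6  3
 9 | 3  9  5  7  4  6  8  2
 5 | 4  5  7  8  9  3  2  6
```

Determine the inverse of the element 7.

First locate the identity: row 6 matches the header, so 6 is the identity.
Scan row 7 for 6: 7·9 = 6. Hence 7^(-1) = 9.
(Structurally, G here is isomorphic to the cyclic group Z_8.)

9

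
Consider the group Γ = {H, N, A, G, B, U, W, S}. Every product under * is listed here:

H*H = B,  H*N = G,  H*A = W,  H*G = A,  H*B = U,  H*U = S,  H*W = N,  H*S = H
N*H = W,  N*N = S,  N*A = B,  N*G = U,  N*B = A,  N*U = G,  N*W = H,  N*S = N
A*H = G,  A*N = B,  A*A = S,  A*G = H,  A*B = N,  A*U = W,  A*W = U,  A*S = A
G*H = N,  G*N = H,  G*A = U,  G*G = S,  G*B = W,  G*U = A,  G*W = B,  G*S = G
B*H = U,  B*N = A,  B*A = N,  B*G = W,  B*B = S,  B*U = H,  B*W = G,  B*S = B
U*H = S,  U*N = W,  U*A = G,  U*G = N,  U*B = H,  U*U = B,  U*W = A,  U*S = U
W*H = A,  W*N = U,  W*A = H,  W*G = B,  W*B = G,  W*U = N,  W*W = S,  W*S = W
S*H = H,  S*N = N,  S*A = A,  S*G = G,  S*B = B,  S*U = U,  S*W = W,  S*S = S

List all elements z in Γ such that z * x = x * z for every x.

An element z is central iff its row equals its column in the table.
For U: U * G = N ≠ A = G * U, so U ∉ Z.
Checking each element this way leaves Z(Γ) = {B, S}.
(Structurally, Γ here is isomorphic to the dihedral group D_4.)

{B, S}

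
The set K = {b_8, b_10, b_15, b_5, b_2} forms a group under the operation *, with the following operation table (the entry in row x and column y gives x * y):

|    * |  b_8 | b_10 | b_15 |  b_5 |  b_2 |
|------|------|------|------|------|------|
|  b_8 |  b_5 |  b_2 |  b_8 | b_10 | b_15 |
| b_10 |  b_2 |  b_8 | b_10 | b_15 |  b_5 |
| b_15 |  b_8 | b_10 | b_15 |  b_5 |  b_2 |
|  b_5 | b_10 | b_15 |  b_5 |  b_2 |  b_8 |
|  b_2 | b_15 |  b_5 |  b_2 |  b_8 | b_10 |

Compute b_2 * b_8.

Read row b_2, column b_8: b_2 * b_8 = b_15.
(Structurally, K here is isomorphic to the cyclic group Z_5.)

b_15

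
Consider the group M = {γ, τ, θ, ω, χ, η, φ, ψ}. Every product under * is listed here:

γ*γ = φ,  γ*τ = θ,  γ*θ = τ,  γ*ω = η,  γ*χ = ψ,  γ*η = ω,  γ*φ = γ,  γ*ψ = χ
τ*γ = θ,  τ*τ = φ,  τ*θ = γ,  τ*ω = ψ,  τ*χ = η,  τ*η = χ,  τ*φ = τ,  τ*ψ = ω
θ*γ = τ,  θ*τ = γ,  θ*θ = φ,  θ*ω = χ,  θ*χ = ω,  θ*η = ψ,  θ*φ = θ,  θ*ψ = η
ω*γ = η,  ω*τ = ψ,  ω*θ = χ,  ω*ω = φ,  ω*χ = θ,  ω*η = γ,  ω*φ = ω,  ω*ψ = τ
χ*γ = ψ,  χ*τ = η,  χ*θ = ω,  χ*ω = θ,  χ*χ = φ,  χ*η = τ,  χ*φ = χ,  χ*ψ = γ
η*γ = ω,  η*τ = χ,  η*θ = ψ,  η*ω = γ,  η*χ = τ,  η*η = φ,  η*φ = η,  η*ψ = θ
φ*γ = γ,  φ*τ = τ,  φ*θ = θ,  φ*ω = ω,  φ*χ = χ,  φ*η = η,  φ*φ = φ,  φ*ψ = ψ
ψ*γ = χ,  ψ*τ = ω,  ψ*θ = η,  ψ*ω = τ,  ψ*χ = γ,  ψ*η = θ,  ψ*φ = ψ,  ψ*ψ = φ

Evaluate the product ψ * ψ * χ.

χ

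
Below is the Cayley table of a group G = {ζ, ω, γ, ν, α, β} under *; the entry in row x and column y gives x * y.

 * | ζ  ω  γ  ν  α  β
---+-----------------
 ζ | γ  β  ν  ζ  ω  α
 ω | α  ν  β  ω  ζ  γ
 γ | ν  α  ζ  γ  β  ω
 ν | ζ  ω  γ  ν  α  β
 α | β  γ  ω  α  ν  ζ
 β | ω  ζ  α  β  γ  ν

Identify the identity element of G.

The identity e satisfies e * x = x for all x, so its row in the table reproduces the column headers.
Row ν reads: ζ, ω, γ, ν, α, β — exactly the header order. So ν is the identity.

ν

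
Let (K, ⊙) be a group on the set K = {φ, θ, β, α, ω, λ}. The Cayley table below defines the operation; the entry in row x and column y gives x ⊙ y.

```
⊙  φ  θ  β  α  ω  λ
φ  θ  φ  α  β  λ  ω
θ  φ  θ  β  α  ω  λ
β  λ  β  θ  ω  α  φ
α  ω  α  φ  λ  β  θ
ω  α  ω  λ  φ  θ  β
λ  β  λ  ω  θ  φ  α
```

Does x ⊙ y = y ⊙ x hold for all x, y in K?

No

λ ⊙ φ = β but φ ⊙ λ = ω.
Since λ and φ do not commute, K is not abelian.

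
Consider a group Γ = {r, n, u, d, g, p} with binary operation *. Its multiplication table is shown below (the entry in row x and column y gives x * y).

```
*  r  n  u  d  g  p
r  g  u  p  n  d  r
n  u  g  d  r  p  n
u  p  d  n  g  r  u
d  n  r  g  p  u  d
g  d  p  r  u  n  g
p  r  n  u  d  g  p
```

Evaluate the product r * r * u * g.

d

r * r = g
g * u = r
r * g = d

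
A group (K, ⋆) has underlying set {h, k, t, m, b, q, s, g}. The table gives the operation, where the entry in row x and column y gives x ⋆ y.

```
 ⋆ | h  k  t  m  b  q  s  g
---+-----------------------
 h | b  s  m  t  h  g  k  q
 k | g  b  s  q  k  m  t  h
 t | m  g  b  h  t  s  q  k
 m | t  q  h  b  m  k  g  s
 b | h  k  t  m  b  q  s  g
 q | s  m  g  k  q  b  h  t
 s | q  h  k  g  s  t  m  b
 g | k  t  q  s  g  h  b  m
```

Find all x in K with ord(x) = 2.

{h, k, m, q, t}

Identity is b. Compute the order of each non-identity element by repeated multiplication:
  h: h → b  (order 2)
  k: k → b  (order 2)
  t: t → b  (order 2)
  m: m → b  (order 2)
  q: q → b  (order 2)
  s: s → m → g → b  (order 4)
  g: g → m → s → b  (order 4)
Elements of order 2: {h, k, m, q, t}.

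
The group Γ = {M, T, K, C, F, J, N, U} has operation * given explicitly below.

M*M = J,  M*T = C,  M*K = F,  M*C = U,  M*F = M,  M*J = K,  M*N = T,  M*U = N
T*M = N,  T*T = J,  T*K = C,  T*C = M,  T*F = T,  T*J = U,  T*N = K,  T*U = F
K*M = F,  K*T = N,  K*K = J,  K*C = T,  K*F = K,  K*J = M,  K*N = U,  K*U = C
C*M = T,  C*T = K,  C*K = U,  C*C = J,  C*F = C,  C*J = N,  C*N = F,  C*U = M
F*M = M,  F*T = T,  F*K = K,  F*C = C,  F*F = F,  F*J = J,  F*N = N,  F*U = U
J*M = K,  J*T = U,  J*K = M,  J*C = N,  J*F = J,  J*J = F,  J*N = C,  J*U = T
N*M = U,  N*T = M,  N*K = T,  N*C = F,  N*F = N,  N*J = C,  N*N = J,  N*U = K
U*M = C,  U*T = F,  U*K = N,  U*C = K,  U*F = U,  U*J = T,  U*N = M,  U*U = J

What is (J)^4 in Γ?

J^1 = J
J^2 = J * J = F
J^3 = F * J = J
J^4 = J * J = F

F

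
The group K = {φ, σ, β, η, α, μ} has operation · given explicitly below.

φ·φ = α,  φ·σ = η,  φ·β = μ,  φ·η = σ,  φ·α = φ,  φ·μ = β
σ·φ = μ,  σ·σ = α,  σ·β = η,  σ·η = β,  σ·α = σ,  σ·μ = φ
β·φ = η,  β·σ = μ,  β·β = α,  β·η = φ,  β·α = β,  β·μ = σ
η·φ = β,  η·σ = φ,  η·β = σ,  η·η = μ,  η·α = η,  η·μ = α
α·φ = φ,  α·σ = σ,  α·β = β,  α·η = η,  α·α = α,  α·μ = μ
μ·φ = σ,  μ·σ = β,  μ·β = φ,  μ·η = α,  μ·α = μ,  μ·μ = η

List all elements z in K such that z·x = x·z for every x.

{α}

An element z is central iff its row equals its column in the table.
For η: η·φ = β ≠ σ = φ·η, so η ∉ Z.
Checking each element this way leaves Z(K) = {α}.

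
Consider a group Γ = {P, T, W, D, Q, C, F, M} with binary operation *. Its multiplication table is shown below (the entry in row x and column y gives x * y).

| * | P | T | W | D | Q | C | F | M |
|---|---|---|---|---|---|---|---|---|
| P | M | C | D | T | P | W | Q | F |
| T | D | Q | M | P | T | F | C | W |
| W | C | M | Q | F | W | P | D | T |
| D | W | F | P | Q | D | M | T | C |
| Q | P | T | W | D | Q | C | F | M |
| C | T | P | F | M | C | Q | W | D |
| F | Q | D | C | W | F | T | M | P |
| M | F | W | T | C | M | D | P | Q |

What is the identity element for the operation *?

The identity e satisfies e * x = x for all x, so its row in the table reproduces the column headers.
Row Q reads: P, T, W, D, Q, C, F, M — exactly the header order. So Q is the identity.

Q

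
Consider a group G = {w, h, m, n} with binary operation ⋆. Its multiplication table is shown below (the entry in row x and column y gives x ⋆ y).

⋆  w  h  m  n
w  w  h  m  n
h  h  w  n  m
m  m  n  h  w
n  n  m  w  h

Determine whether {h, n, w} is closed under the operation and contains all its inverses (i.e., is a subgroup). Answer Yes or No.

No

h ⋆ n = m, which is not in {h, n, w}.
The subset is not closed under ⋆, so it is not a subgroup.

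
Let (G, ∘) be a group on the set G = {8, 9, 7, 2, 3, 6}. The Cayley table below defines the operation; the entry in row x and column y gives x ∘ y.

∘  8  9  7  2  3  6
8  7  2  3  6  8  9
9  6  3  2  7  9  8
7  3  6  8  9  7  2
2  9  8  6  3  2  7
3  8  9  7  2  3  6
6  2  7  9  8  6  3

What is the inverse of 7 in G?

First locate the identity: row 3 matches the header, so 3 is the identity.
Scan row 7 for 3: 7 ∘ 8 = 3. Hence 7^(-1) = 8.
(Structurally, G here is isomorphic to the symmetric group S_3.)

8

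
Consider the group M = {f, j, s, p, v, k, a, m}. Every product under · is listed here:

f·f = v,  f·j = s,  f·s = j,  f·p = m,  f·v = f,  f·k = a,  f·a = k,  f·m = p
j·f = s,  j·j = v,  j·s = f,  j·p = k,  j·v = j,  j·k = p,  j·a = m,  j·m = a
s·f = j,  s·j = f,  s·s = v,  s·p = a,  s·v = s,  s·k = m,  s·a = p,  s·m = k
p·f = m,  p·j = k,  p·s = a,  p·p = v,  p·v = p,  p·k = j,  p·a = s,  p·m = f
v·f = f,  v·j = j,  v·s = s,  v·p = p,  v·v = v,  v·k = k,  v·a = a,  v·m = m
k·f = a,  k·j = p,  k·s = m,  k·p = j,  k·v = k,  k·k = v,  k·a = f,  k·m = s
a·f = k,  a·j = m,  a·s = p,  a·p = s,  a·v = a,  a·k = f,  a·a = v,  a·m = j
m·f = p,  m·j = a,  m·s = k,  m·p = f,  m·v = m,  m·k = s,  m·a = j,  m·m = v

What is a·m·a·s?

k

a·m = j
j·a = m
m·s = k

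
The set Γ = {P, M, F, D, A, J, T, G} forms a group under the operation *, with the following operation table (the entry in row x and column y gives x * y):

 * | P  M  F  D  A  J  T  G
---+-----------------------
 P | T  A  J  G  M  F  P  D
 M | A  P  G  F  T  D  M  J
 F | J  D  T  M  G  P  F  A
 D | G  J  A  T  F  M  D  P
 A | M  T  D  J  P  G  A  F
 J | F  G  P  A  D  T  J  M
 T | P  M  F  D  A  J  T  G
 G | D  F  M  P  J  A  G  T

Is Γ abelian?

M * D = F but D * M = J.
Since M and D do not commute, Γ is not abelian.

No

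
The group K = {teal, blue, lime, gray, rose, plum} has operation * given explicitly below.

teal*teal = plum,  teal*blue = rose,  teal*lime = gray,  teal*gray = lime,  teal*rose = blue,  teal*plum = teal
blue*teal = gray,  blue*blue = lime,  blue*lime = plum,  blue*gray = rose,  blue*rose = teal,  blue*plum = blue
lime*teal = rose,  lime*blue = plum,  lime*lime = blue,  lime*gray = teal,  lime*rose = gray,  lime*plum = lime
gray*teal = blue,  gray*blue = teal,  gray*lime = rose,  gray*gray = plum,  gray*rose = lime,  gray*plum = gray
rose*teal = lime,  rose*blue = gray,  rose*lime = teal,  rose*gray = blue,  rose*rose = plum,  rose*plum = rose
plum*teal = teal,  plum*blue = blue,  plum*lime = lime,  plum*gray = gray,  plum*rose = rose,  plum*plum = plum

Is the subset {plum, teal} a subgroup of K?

{plum, teal} contains the identity plum.
Checking products: every product of two elements of {plum, teal} (read from the table) lies in {plum, teal}, so the set is closed.
In a finite group, a nonempty closed subset is a subgroup. So {plum, teal} ≤ K.

Yes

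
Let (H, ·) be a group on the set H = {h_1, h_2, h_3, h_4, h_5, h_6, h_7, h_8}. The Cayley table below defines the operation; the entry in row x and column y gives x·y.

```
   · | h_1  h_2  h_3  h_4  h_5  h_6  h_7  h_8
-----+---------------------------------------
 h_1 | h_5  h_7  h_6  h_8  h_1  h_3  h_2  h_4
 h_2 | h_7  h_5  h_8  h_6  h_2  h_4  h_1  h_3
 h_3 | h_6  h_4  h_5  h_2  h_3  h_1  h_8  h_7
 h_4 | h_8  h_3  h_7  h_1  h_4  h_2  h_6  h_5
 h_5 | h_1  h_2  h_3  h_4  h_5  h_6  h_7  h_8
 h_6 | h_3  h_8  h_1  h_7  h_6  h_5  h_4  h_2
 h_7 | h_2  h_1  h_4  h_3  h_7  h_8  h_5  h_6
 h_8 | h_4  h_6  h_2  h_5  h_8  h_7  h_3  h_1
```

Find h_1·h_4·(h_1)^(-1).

The identity is h_5. In row h_1, the entry h_5 sits in column h_1, so h_1^(-1) = h_1.
h_1·h_4 = h_8
h_8·h_1 = h_4

h_4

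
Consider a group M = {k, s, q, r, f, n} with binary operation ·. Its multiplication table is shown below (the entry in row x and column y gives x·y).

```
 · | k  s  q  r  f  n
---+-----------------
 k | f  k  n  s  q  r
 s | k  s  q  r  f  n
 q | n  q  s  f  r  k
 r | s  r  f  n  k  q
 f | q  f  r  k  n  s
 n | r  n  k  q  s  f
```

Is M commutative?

Yes

Check whether the table is symmetric across its main diagonal.
Every entry (row x, col y) equals the entry (row y, col x), so M is abelian.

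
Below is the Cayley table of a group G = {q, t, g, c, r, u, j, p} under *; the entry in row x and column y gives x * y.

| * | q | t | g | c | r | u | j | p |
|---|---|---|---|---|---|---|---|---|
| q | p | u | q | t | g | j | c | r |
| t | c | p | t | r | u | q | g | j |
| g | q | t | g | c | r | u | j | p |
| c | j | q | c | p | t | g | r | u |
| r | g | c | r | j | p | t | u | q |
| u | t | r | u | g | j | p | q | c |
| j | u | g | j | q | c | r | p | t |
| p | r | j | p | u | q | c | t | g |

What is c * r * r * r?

c * r = t
t * r = u
u * r = j

j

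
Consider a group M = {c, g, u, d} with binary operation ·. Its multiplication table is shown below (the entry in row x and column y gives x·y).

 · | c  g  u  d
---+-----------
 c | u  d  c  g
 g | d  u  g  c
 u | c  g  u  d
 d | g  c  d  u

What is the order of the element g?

The identity element is u (its row matches the header).
g^1 = g
g^2 = g·g = u
The first power of g equal to the identity is g^2, so ord(g) = 2.
(Structurally, M here is isomorphic to the Klein four-group V_4.)

2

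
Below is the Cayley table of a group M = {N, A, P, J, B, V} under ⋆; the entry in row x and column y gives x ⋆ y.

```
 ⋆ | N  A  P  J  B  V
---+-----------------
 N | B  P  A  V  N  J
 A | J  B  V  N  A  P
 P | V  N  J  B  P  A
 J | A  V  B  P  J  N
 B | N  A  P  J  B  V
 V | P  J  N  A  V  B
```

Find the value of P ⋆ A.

Read row P, column A: P ⋆ A = N.

N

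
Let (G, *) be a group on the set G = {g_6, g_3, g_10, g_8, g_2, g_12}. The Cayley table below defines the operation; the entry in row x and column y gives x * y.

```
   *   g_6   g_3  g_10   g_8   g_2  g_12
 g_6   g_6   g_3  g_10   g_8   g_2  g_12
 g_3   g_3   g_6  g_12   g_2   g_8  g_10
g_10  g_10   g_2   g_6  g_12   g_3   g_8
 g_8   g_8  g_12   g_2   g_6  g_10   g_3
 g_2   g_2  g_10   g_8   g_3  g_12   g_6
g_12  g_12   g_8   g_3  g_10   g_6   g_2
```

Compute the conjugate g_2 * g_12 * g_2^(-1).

g_12

The identity is g_6. In row g_2, the entry g_6 sits in column g_12, so g_2^(-1) = g_12.
g_2 * g_12 = g_6
g_6 * g_12 = g_12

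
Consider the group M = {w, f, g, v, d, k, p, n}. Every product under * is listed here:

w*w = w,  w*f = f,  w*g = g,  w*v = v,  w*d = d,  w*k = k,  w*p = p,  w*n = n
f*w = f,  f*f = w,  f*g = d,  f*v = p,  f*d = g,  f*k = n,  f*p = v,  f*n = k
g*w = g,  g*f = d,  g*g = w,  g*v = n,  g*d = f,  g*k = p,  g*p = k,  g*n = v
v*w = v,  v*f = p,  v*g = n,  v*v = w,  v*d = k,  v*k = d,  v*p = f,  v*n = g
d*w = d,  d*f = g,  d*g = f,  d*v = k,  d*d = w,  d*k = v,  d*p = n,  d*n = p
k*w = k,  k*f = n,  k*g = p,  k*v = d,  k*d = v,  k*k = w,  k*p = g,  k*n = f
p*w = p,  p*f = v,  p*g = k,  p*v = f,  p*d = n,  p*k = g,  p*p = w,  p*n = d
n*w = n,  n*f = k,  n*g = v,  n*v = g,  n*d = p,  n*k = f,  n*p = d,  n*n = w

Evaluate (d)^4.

w

d^1 = d
d^2 = d*d = w
d^3 = w*d = d
d^4 = d*d = w
(Structurally, M here is isomorphic to the elementary abelian group (Z_2)^3.)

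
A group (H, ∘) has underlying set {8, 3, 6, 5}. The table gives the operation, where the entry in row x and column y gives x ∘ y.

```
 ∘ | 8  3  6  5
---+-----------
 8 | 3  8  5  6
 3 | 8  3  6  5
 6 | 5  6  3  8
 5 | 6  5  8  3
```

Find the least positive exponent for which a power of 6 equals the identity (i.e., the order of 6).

The identity element is 3 (its row matches the header).
6^1 = 6
6^2 = 6 ∘ 6 = 3
The first power of 6 equal to the identity is 6^2, so ord(6) = 2.
(Structurally, H here is isomorphic to the Klein four-group V_4.)

2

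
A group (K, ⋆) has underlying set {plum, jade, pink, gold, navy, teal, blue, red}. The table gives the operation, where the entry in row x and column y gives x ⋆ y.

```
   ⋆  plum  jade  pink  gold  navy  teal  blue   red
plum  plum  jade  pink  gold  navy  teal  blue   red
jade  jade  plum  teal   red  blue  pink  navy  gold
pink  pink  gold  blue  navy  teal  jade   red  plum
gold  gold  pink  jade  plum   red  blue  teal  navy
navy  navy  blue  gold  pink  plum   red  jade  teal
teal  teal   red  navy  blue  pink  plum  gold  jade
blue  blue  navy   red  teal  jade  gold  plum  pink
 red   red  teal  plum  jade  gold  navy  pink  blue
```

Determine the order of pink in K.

4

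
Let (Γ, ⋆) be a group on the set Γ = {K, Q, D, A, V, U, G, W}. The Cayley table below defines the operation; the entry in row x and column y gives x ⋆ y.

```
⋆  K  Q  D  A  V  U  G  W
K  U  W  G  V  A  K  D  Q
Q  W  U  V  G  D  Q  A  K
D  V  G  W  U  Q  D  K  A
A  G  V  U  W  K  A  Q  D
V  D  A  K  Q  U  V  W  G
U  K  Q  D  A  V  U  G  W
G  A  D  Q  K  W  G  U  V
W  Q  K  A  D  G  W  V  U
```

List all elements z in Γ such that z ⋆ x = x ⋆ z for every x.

An element z is central iff its row equals its column in the table.
For A: A ⋆ Q = V ≠ G = Q ⋆ A, so A ∉ Z.
Checking each element this way leaves Z(Γ) = {U, W}.

{U, W}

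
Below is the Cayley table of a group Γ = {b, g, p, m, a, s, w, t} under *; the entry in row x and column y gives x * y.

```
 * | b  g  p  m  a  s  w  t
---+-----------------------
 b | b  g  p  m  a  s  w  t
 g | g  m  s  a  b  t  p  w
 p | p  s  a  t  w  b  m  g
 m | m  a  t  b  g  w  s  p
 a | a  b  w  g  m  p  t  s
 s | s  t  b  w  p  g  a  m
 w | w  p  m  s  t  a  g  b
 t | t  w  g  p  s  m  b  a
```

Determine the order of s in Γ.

8

The identity element is b (its row matches the header).
s^1 = s
s^2 = s * s = g
s^3 = g * s = t
s^4 = t * s = m
s^5 = m * s = w
s^6 = w * s = a
s^7 = a * s = p
s^8 = p * s = b
The first power of s equal to the identity is s^8, so ord(s) = 8.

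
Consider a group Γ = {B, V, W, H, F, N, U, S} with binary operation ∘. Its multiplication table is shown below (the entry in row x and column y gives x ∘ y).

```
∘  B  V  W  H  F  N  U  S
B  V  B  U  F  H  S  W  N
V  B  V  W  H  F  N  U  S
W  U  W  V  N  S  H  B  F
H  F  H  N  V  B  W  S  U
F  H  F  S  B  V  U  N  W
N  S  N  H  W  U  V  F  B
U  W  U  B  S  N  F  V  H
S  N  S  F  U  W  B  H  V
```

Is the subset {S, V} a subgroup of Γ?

{S, V} contains the identity V.
Checking products: every product of two elements of {S, V} (read from the table) lies in {S, V}, so the set is closed.
In a finite group, a nonempty closed subset is a subgroup. So {S, V} ≤ Γ.
(Structurally, Γ here is isomorphic to the elementary abelian group (Z_2)^3.)

Yes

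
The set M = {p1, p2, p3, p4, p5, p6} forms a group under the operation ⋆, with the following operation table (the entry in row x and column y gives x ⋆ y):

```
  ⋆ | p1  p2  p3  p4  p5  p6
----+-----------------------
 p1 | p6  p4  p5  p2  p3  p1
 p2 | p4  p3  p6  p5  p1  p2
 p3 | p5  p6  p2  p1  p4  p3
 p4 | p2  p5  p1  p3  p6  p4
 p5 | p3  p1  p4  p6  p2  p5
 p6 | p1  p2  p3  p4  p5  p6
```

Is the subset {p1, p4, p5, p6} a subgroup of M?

No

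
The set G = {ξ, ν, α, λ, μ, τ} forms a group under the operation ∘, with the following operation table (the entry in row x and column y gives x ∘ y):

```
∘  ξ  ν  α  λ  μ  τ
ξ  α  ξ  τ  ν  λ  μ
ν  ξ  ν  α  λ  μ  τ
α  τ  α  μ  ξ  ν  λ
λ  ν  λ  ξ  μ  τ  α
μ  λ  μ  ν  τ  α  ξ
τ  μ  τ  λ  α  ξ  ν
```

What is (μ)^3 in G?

ν

μ^1 = μ
μ^2 = μ ∘ μ = α
μ^3 = α ∘ μ = ν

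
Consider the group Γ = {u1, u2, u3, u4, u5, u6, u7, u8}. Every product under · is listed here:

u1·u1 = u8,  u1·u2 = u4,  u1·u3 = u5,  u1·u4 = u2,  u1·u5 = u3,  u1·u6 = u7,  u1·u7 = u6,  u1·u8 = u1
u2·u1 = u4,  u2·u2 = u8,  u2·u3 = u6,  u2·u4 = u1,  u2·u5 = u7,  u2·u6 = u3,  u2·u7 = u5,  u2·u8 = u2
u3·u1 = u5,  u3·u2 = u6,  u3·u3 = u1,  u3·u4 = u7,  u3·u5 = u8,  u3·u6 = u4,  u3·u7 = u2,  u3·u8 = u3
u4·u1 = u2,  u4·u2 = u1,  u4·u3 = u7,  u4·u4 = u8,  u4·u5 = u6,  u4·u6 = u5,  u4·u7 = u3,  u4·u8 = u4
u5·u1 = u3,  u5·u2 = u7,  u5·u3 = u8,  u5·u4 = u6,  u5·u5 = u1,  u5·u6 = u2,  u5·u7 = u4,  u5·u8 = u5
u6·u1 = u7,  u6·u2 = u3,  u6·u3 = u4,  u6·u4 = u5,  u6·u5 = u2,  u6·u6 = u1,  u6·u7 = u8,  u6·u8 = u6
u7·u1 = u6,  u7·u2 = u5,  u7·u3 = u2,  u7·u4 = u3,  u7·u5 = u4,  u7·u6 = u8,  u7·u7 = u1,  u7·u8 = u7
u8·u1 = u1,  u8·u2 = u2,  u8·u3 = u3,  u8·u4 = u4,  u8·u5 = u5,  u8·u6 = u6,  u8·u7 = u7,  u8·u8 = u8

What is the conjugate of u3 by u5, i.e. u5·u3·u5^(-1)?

u3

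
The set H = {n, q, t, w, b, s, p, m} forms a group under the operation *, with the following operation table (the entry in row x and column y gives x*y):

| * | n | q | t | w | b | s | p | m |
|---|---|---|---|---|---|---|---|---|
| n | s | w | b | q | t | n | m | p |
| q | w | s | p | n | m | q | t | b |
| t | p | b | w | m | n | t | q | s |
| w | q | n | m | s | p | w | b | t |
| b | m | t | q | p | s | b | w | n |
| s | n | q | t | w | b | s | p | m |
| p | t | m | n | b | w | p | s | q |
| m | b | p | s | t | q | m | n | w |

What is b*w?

p

Read row b, column w: b*w = p.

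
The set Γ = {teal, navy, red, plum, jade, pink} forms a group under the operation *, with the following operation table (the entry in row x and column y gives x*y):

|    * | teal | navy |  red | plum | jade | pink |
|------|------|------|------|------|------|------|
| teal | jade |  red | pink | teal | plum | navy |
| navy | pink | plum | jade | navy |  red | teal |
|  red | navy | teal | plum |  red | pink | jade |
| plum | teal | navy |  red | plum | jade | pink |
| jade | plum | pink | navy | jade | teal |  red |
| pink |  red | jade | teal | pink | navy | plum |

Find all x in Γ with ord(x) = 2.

Identity is plum. Compute the order of each non-identity element by repeated multiplication:
  teal: teal → jade → plum  (order 3)
  navy: navy → plum  (order 2)
  red: red → plum  (order 2)
  jade: jade → teal → plum  (order 3)
  pink: pink → plum  (order 2)
Elements of order 2: {navy, pink, red}.

{navy, pink, red}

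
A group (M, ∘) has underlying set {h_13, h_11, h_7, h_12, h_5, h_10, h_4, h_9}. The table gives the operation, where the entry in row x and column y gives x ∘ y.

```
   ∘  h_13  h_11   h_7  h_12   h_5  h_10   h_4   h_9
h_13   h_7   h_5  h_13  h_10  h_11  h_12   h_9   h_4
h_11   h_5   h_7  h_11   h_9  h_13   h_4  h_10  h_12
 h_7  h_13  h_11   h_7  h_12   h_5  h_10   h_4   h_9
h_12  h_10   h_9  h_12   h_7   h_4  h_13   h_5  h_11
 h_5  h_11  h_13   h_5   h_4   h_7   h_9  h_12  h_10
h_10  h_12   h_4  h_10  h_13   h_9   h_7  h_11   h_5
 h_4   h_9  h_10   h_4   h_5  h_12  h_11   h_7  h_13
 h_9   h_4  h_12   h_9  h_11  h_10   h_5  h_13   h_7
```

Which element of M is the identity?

The identity e satisfies e ∘ x = x for all x, so its row in the table reproduces the column headers.
Row h_7 reads: h_13, h_11, h_7, h_12, h_5, h_10, h_4, h_9 — exactly the header order. So h_7 is the identity.

h_7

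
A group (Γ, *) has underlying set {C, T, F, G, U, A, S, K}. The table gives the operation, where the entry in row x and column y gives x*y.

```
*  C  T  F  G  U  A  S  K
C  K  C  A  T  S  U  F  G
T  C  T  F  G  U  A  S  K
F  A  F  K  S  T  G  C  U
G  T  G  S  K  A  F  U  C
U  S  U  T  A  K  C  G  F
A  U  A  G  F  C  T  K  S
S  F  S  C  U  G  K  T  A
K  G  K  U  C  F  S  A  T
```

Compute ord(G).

4

The identity element is T (its row matches the header).
G^1 = G
G^2 = G*G = K
G^3 = K*G = C
G^4 = C*G = T
The first power of G equal to the identity is G^4, so ord(G) = 4.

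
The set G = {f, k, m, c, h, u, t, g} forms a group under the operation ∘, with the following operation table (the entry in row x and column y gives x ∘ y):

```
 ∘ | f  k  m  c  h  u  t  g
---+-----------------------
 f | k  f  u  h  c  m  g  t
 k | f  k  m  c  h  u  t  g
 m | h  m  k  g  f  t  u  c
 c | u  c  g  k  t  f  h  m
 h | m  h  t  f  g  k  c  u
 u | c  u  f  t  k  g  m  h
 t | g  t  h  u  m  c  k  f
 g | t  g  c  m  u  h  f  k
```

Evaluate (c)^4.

k

c^1 = c
c^2 = c ∘ c = k
c^3 = k ∘ c = c
c^4 = c ∘ c = k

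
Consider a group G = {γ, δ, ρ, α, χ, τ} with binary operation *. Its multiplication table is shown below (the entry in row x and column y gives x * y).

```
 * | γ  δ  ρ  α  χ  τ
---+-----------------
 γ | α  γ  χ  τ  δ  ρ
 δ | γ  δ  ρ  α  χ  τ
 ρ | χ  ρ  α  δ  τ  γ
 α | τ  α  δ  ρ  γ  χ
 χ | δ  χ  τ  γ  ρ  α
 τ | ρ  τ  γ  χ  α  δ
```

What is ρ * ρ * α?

ρ * ρ = α
α * α = ρ

ρ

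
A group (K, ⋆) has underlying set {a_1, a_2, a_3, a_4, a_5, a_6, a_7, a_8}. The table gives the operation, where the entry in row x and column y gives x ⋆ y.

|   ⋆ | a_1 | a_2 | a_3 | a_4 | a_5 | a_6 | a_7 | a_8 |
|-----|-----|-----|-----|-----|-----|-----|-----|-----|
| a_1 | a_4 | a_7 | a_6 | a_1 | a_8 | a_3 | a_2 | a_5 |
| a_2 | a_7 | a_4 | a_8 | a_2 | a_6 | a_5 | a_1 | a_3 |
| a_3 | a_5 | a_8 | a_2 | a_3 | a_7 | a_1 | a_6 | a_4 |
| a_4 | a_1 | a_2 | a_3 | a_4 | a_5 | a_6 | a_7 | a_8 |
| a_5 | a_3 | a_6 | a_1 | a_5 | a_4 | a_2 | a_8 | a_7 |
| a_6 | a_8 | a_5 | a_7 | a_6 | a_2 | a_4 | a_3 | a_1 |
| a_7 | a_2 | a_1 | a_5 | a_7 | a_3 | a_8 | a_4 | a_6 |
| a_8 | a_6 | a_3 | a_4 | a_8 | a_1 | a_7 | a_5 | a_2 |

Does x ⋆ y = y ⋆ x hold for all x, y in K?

No

a_8 ⋆ a_6 = a_7 but a_6 ⋆ a_8 = a_1.
Since a_8 and a_6 do not commute, K is not abelian.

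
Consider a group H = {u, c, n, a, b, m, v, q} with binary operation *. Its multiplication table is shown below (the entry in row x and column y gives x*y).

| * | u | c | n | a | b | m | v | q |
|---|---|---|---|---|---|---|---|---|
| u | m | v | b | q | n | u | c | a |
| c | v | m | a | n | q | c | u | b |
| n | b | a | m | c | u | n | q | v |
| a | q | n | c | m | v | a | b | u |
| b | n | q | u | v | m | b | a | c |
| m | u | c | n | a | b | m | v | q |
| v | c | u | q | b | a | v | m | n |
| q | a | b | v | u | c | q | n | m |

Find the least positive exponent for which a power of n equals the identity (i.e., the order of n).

The identity element is m (its row matches the header).
n^1 = n
n^2 = n*n = m
The first power of n equal to the identity is n^2, so ord(n) = 2.

2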